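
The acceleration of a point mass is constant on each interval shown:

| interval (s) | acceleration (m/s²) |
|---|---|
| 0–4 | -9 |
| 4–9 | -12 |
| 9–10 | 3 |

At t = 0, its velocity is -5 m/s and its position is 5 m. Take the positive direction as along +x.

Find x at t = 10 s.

On each constant-a segment, Δv = aΔt and Δx = v₀Δt + ½aΔt²; chain segment to segment.
0–4 s: v starts -5 m/s; Δx = -5·4 + ½·-9·4² = -92 m; v ends -41 m/s.
4–9 s: v starts -41 m/s; Δx = -41·5 + ½·-12·5² = -355 m; v ends -101 m/s.
9–10 s: v starts -101 m/s; Δx = -101·1 + ½·3·1² = -99.5 m; v ends -98 m/s.
x(10) = 5 + Σ Δx = -541.5 m.

-541.5 m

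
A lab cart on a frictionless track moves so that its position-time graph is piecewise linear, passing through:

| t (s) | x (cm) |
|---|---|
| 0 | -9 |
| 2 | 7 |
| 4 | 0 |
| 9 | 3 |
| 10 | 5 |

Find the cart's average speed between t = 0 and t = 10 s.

Average speed = (total path length)/(elapsed time); on a piecewise-linear x-t graph the path length is Σ|Δx|.
0–2 s: |Δx| = |7 − -9| = 16 cm
2–4 s: |Δx| = |0 − 7| = 7 cm
4–9 s: |Δx| = |3 − 0| = 3 cm
9–10 s: |Δx| = |5 − 3| = 2 cm
Total path = 28 cm; average speed = 28/10 = 2.8 cm/s.

2.8 cm/s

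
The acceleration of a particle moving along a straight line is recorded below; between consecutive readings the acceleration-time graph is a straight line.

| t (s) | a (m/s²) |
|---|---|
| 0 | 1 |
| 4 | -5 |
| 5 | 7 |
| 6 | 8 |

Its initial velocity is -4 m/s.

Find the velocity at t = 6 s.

-3.5 m/s

Δv equals the area under the a-t graph; then v = v₀ + Δv.
0–4 s: ½(1 + -5)(4) = -8 m/s
4–5 s: ½(-5 + 7)(1) = 1 m/s
5–6 s: ½(7 + 8)(1) = 7.5 m/s
Δv = 0.5 m/s, so v(6) = -4 + (0.5) = -3.5 m/s.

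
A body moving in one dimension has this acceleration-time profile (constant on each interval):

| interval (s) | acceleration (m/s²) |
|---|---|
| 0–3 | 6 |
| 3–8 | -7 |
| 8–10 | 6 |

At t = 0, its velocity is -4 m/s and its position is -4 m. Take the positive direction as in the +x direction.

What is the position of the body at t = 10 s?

On each constant-a segment, Δv = aΔt and Δx = v₀Δt + ½aΔt²; chain segment to segment.
0–3 s: v starts -4 m/s; Δx = -4·3 + ½·6·3² = 15 m; v ends 14 m/s.
3–8 s: v starts 14 m/s; Δx = 14·5 + ½·-7·5² = -17.5 m; v ends -21 m/s.
8–10 s: v starts -21 m/s; Δx = -21·2 + ½·6·2² = -30 m; v ends -9 m/s.
x(10) = -4 + Σ Δx = -36.5 m.

-36.5 m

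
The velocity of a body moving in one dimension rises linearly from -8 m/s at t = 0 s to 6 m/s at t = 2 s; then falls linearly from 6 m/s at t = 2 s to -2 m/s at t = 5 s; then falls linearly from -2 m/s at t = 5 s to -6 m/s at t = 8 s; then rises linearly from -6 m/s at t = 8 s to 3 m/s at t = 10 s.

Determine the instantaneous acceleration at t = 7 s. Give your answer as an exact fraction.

-4/3 m/s²

Acceleration is the slope of the v-t graph on 5–8 s: (-6 − -2)/(8 − 5) = -4/3 m/s².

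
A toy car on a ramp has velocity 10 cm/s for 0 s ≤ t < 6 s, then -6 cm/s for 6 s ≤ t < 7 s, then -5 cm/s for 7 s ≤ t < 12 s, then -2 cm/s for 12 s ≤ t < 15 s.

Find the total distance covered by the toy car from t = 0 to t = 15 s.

97 cm

Total distance travelled is ∫|v| dt — sum the magnitudes of each area piece.
0–6 s: |10| × 6 = 60 cm
6–7 s: |-6| × 1 = 6 cm
7–12 s: |-5| × 5 = 25 cm
12–15 s: |-2| × 3 = 6 cm
Total distance = 97 cm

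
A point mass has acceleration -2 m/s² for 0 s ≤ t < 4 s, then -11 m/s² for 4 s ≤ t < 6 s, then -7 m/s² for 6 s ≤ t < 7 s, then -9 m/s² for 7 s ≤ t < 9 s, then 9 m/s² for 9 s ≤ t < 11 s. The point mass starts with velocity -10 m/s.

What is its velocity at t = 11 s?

Δv equals the area under the a-t graph; then v = v₀ + Δv.
0–4 s: -2 × 4 = -8 m/s
4–6 s: -11 × 2 = -22 m/s
6–7 s: -7 × 1 = -7 m/s
7–9 s: -9 × 2 = -18 m/s
9–11 s: 9 × 2 = 18 m/s
Δv = -37 m/s, so v(11) = -10 + (-37) = -47 m/s.

-47 m/s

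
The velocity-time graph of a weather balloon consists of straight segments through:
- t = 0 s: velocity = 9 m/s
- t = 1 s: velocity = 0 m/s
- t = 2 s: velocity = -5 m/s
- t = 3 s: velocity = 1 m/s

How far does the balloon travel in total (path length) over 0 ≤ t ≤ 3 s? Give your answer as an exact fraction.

55/6 m

Total distance travelled is ∫|v| dt — sum the magnitudes of each area piece.
0–1 s: |½(9 + 0)(1)| = 4.5 m
1–2 s: |½(0 + -5)(1)| = 2.5 m
2–3 s: v = 0 at t = 17/6 s; triangle areas 25/12 + 1/12 = 13/6 m
Total distance = 55/6 m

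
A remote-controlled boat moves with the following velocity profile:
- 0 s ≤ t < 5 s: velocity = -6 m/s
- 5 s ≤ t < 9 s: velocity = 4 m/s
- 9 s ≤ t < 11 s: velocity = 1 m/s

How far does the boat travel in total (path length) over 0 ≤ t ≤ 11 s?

Total distance travelled is ∫|v| dt — sum the magnitudes of each area piece.
0–5 s: |-6| × 5 = 30 m
5–9 s: |4| × 4 = 16 m
9–11 s: |1| × 2 = 2 m
Total distance = 48 m

48 m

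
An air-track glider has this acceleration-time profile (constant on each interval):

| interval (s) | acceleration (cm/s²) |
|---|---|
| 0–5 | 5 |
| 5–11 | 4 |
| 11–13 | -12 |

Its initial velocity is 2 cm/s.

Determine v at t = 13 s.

27 cm/s

Δv equals the area under the a-t graph; then v = v₀ + Δv.
0–5 s: 5 × 5 = 25 cm/s
5–11 s: 4 × 6 = 24 cm/s
11–13 s: -12 × 2 = -24 cm/s
Δv = 25 cm/s, so v(13) = 2 + (25) = 27 cm/s.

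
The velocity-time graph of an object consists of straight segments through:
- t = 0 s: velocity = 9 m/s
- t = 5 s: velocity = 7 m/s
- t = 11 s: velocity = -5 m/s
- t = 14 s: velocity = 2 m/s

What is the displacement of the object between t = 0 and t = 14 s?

41.5 m

Net displacement equals the area under the velocity-time graph (areas below the axis count negative).
0–5 s: ½(9 + 7)(5) = 40 m
5–11 s: ½(7 + -5)(6) = 6 m
11–14 s: ½(-5 + 2)(3) = -4.5 m
Net displacement = 41.5 m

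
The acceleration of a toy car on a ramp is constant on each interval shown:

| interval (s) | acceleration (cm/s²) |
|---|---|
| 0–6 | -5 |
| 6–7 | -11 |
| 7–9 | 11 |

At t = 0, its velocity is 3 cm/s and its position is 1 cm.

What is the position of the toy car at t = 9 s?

On each constant-a segment, Δv = aΔt and Δx = v₀Δt + ½aΔt²; chain segment to segment.
0–6 s: v starts 3 cm/s; Δx = 3·6 + ½·-5·6² = -72 cm; v ends -27 cm/s.
6–7 s: v starts -27 cm/s; Δx = -27·1 + ½·-11·1² = -32.5 cm; v ends -38 cm/s.
7–9 s: v starts -38 cm/s; Δx = -38·2 + ½·11·2² = -54 cm; v ends -16 cm/s.
x(9) = 1 + Σ Δx = -157.5 cm.

-157.5 cm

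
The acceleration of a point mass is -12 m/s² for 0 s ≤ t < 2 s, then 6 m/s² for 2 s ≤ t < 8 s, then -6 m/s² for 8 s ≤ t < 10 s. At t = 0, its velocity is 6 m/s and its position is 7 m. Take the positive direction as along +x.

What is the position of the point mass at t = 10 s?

On each constant-a segment, Δv = aΔt and Δx = v₀Δt + ½aΔt²; chain segment to segment.
0–2 s: v starts 6 m/s; Δx = 6·2 + ½·-12·2² = -12 m; v ends -18 m/s.
2–8 s: v starts -18 m/s; Δx = -18·6 + ½·6·6² = 0 m; v ends 18 m/s.
8–10 s: v starts 18 m/s; Δx = 18·2 + ½·-6·2² = 24 m; v ends 6 m/s.
x(10) = 7 + Σ Δx = 19 m.

19 m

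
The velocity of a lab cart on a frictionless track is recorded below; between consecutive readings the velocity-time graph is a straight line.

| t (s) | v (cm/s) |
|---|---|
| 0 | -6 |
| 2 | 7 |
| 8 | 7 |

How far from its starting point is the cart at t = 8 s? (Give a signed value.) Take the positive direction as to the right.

43 cm

Net displacement equals the area under the velocity-time graph (areas below the axis count negative).
0–2 s: ½(-6 + 7)(2) = 1 cm
2–8 s: 7 × 6 = 42 cm
Net displacement = 43 cm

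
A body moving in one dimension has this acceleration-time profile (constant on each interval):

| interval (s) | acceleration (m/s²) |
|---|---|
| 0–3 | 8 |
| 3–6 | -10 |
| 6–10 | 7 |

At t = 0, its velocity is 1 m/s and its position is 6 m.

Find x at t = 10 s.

111 m

On each constant-a segment, Δv = aΔt and Δx = v₀Δt + ½aΔt²; chain segment to segment.
0–3 s: v starts 1 m/s; Δx = 1·3 + ½·8·3² = 39 m; v ends 25 m/s.
3–6 s: v starts 25 m/s; Δx = 25·3 + ½·-10·3² = 30 m; v ends -5 m/s.
6–10 s: v starts -5 m/s; Δx = -5·4 + ½·7·4² = 36 m; v ends 23 m/s.
x(10) = 6 + Σ Δx = 111 m.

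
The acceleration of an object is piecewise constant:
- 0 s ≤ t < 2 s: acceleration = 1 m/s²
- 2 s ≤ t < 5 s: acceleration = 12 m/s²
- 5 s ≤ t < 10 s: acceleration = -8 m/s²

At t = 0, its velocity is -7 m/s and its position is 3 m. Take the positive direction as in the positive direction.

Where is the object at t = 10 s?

On each constant-a segment, Δv = aΔt and Δx = v₀Δt + ½aΔt²; chain segment to segment.
0–2 s: v starts -7 m/s; Δx = -7·2 + ½·1·2² = -12 m; v ends -5 m/s.
2–5 s: v starts -5 m/s; Δx = -5·3 + ½·12·3² = 39 m; v ends 31 m/s.
5–10 s: v starts 31 m/s; Δx = 31·5 + ½·-8·5² = 55 m; v ends -9 m/s.
x(10) = 3 + Σ Δx = 85 m.

85 m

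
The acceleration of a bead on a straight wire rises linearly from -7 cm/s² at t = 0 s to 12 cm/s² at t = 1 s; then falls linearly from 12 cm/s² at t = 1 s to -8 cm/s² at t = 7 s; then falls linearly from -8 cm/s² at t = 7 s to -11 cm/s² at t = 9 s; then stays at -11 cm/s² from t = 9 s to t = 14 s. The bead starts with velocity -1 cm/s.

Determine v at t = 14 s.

-60.5 cm/s

Δv equals the area under the a-t graph; then v = v₀ + Δv.
0–1 s: ½(-7 + 12)(1) = 2.5 cm/s
1–7 s: ½(12 + -8)(6) = 12 cm/s
7–9 s: ½(-8 + -11)(2) = -19 cm/s
9–14 s: -11 × 5 = -55 cm/s
Δv = -59.5 cm/s, so v(14) = -1 + (-59.5) = -60.5 cm/s.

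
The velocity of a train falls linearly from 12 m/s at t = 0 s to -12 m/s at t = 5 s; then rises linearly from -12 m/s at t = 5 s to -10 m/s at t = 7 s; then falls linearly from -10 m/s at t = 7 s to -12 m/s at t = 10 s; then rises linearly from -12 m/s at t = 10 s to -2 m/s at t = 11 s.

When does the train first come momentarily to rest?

t = 2.5 s

v changes sign on 0–5 s (from 12 to -12); the graph is linear there, so v = 0 at t = 0 + (-12)·(5 − 0)/(-12 − 12) = 2.5 s.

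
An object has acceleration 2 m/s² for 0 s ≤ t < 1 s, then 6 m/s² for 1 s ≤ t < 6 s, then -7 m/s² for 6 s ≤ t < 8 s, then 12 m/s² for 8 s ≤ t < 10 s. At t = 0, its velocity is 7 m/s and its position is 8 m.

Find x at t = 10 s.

274 m

On each constant-a segment, Δv = aΔt and Δx = v₀Δt + ½aΔt²; chain segment to segment.
0–1 s: v starts 7 m/s; Δx = 7·1 + ½·2·1² = 8 m; v ends 9 m/s.
1–6 s: v starts 9 m/s; Δx = 9·5 + ½·6·5² = 120 m; v ends 39 m/s.
6–8 s: v starts 39 m/s; Δx = 39·2 + ½·-7·2² = 64 m; v ends 25 m/s.
8–10 s: v starts 25 m/s; Δx = 25·2 + ½·12·2² = 74 m; v ends 49 m/s.
x(10) = 8 + Σ Δx = 274 m.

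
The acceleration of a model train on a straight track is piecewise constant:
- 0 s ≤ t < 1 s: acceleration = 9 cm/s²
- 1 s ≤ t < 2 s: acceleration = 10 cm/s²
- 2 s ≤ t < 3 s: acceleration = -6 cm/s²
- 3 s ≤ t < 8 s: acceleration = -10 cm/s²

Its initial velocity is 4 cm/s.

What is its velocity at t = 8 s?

Δv equals the area under the a-t graph; then v = v₀ + Δv.
0–1 s: 9 × 1 = 9 cm/s
1–2 s: 10 × 1 = 10 cm/s
2–3 s: -6 × 1 = -6 cm/s
3–8 s: -10 × 5 = -50 cm/s
Δv = -37 cm/s, so v(8) = 4 + (-37) = -33 cm/s.

-33 cm/s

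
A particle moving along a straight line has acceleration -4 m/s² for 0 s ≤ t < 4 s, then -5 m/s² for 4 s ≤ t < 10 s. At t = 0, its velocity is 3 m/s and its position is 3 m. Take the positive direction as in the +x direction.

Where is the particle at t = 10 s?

-185 m

On each constant-a segment, Δv = aΔt and Δx = v₀Δt + ½aΔt²; chain segment to segment.
0–4 s: v starts 3 m/s; Δx = 3·4 + ½·-4·4² = -20 m; v ends -13 m/s.
4–10 s: v starts -13 m/s; Δx = -13·6 + ½·-5·6² = -168 m; v ends -43 m/s.
x(10) = 3 + Σ Δx = -185 m.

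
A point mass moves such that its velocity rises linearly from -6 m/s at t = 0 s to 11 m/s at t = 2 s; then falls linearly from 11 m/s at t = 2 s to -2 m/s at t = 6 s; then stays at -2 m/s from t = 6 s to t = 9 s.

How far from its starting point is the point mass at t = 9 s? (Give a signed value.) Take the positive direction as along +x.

Displacement is the signed area under the v-t curve.
0–2 s: ½(-6 + 11)(2) = 5 m
2–6 s: ½(11 + -2)(4) = 18 m
6–9 s: -2 × 3 = -6 m
Net displacement = 17 m

17 m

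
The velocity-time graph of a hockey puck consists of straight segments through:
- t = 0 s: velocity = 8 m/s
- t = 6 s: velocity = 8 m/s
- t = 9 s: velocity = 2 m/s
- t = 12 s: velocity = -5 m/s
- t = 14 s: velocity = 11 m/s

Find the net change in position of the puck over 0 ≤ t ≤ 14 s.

Net displacement equals the area under the velocity-time graph (areas below the axis count negative).
0–6 s: 8 × 6 = 48 m
6–9 s: ½(8 + 2)(3) = 15 m
9–12 s: ½(2 + -5)(3) = -4.5 m
12–14 s: ½(-5 + 11)(2) = 6 m
Net displacement = 64.5 m

64.5 m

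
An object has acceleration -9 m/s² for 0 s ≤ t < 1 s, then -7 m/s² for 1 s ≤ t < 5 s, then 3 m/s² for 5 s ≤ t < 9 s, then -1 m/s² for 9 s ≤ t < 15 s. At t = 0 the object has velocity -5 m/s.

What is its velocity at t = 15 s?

Δv equals the area under the a-t graph; then v = v₀ + Δv.
0–1 s: -9 × 1 = -9 m/s
1–5 s: -7 × 4 = -28 m/s
5–9 s: 3 × 4 = 12 m/s
9–15 s: -1 × 6 = -6 m/s
Δv = -31 m/s, so v(15) = -5 + (-31) = -36 m/s.

-36 m/s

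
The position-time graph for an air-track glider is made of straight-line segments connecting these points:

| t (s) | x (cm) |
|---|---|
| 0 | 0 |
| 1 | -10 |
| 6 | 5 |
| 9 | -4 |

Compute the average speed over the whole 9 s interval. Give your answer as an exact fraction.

Average speed = (total path length)/(elapsed time); on a piecewise-linear x-t graph the path length is Σ|Δx|.
0–1 s: |Δx| = |-10 − 0| = 10 cm
1–6 s: |Δx| = |5 − -10| = 15 cm
6–9 s: |Δx| = |-4 − 5| = 9 cm
Total path = 34 cm; average speed = 34/9 = 34/9 cm/s.

34/9 cm/s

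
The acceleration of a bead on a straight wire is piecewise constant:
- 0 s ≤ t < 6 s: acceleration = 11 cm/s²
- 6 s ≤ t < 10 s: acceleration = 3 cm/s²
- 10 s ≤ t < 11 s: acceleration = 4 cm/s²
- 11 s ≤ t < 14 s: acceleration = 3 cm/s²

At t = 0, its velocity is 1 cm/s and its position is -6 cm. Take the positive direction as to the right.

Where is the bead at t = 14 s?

833.5 cm

On each constant-a segment, Δv = aΔt and Δx = v₀Δt + ½aΔt²; chain segment to segment.
0–6 s: v starts 1 cm/s; Δx = 1·6 + ½·11·6² = 204 cm; v ends 67 cm/s.
6–10 s: v starts 67 cm/s; Δx = 67·4 + ½·3·4² = 292 cm; v ends 79 cm/s.
10–11 s: v starts 79 cm/s; Δx = 79·1 + ½·4·1² = 81 cm; v ends 83 cm/s.
11–14 s: v starts 83 cm/s; Δx = 83·3 + ½·3·3² = 262.5 cm; v ends 92 cm/s.
x(14) = -6 + Σ Δx = 833.5 cm.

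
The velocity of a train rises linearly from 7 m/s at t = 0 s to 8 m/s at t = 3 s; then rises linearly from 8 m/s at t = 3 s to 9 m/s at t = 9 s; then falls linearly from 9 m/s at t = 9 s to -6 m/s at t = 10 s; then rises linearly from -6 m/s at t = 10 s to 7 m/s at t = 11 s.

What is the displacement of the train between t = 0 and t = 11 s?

75.5 m

Net displacement equals the area under the velocity-time graph (areas below the axis count negative).
0–3 s: ½(7 + 8)(3) = 22.5 m
3–9 s: ½(8 + 9)(6) = 51 m
9–10 s: ½(9 + -6)(1) = 1.5 m
10–11 s: ½(-6 + 7)(1) = 0.5 m
Net displacement = 75.5 m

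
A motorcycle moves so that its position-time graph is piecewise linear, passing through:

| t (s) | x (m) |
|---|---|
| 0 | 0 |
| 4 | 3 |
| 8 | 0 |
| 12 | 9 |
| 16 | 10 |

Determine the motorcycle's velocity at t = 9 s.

2.25 m/s

Velocity is the slope of the x-t graph on 8–12 s: (9 − 0)/(12 − 8) = 2.25 m/s.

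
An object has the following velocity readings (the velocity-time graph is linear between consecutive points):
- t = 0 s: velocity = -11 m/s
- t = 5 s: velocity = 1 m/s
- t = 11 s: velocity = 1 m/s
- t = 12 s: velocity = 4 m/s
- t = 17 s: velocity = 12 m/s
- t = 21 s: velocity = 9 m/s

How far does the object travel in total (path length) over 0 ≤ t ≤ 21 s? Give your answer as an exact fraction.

1391/12 m

Distance (not displacement) is the total path length: add the absolute areas under v-t.
0–5 s: v = 0 at t = 55/12 s; triangle areas 605/24 + 5/24 = 305/12 m
5–11 s: |1| × 6 = 6 m
11–12 s: |½(1 + 4)(1)| = 2.5 m
12–17 s: |½(4 + 12)(5)| = 40 m
17–21 s: |½(12 + 9)(4)| = 42 m
Total distance = 1391/12 m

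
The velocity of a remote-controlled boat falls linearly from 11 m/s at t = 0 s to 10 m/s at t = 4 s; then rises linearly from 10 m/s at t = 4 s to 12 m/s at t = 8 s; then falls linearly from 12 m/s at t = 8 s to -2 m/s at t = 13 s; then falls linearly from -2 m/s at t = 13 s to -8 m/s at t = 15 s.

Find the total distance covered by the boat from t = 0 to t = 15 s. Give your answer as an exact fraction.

857/7 m

Distance (not displacement) is the total path length: add the absolute areas under v-t.
0–4 s: |½(11 + 10)(4)| = 42 m
4–8 s: |½(10 + 12)(4)| = 44 m
8–13 s: v = 0 at t = 86/7 s; triangle areas 180/7 + 5/7 = 185/7 m
13–15 s: |½(-2 + -8)(2)| = 10 m
Total distance = 857/7 m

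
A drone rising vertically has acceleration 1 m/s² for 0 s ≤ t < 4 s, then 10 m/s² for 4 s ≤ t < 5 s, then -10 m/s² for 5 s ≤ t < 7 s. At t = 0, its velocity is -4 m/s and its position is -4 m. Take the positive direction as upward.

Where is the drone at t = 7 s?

-7 m

On each constant-a segment, Δv = aΔt and Δx = v₀Δt + ½aΔt²; chain segment to segment.
0–4 s: v starts -4 m/s; Δx = -4·4 + ½·1·4² = -8 m; v ends 0 m/s.
4–5 s: v starts 0 m/s; Δx = 0·1 + ½·10·1² = 5 m; v ends 10 m/s.
5–7 s: v starts 10 m/s; Δx = 10·2 + ½·-10·2² = 0 m; v ends -10 m/s.
x(7) = -4 + Σ Δx = -7 m.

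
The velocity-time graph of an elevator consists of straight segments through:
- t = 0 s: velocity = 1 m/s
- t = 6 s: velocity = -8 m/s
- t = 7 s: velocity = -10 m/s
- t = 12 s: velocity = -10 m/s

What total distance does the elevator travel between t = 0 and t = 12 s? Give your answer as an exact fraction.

Total distance travelled is ∫|v| dt — sum the magnitudes of each area piece.
0–6 s: v = 0 at t = 2/3 s; triangle areas 1/3 + 64/3 = 65/3 m
6–7 s: |½(-8 + -10)(1)| = 9 m
7–12 s: |-10| × 5 = 50 m
Total distance = 242/3 m

242/3 m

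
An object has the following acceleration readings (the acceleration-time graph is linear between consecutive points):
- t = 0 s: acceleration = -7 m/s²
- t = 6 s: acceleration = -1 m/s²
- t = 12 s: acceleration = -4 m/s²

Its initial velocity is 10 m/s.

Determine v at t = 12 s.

Δv equals the area under the a-t graph; then v = v₀ + Δv.
0–6 s: ½(-7 + -1)(6) = -24 m/s
6–12 s: ½(-1 + -4)(6) = -15 m/s
Δv = -39 m/s, so v(12) = 10 + (-39) = -29 m/s.

-29 m/s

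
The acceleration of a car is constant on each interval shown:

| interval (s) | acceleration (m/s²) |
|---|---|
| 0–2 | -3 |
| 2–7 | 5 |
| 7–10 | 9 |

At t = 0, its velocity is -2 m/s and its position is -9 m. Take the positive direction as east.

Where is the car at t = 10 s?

On each constant-a segment, Δv = aΔt and Δx = v₀Δt + ½aΔt²; chain segment to segment.
0–2 s: v starts -2 m/s; Δx = -2·2 + ½·-3·2² = -10 m; v ends -8 m/s.
2–7 s: v starts -8 m/s; Δx = -8·5 + ½·5·5² = 22.5 m; v ends 17 m/s.
7–10 s: v starts 17 m/s; Δx = 17·3 + ½·9·3² = 91.5 m; v ends 44 m/s.
x(10) = -9 + Σ Δx = 95 m.

95 m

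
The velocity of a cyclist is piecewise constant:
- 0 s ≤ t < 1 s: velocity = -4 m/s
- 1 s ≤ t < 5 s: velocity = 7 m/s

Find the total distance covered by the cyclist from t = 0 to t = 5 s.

32 m

Total distance travelled is ∫|v| dt — sum the magnitudes of each area piece.
0–1 s: |-4| × 1 = 4 m
1–5 s: |7| × 4 = 28 m
Total distance = 32 m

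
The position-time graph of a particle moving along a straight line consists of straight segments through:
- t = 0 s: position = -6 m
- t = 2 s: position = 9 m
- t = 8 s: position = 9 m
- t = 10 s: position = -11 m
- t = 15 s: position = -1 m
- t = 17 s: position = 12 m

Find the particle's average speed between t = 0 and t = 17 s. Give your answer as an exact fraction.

Average speed = (total path length)/(elapsed time); on a piecewise-linear x-t graph the path length is Σ|Δx|.
0–2 s: |Δx| = |9 − -6| = 15 m
2–8 s: |Δx| = |9 − 9| = 0 m
8–10 s: |Δx| = |-11 − 9| = 20 m
10–15 s: |Δx| = |-1 − -11| = 10 m
15–17 s: |Δx| = |12 − -1| = 13 m
Total path = 58 m; average speed = 58/17 = 58/17 m/s.

58/17 m/s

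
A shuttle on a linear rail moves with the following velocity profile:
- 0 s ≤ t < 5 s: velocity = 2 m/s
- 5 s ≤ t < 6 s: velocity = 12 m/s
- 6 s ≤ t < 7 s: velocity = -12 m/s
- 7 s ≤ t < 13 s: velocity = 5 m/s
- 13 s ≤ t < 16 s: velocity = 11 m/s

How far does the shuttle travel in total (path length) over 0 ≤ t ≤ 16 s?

97 m

Distance (not displacement) is the total path length: add the absolute areas under v-t.
0–5 s: |2| × 5 = 10 m
5–6 s: |12| × 1 = 12 m
6–7 s: |-12| × 1 = 12 m
7–13 s: |5| × 6 = 30 m
13–16 s: |11| × 3 = 33 m
Total distance = 97 m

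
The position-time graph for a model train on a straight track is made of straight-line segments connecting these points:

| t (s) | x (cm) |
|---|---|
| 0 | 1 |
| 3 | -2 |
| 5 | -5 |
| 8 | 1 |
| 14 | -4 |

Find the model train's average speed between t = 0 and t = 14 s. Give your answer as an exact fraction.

17/14 cm/s

Average speed = (total path length)/(elapsed time); on a piecewise-linear x-t graph the path length is Σ|Δx|.
0–3 s: |Δx| = |-2 − 1| = 3 cm
3–5 s: |Δx| = |-5 − -2| = 3 cm
5–8 s: |Δx| = |1 − -5| = 6 cm
8–14 s: |Δx| = |-4 − 1| = 5 cm
Total path = 17 cm; average speed = 17/14 = 17/14 cm/s.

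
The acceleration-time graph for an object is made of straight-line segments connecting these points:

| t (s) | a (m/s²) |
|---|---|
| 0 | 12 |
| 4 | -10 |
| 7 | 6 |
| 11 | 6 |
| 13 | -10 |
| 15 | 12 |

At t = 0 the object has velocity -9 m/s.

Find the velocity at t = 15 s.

Δv equals the area under the a-t graph; then v = v₀ + Δv.
0–4 s: ½(12 + -10)(4) = 4 m/s
4–7 s: ½(-10 + 6)(3) = -6 m/s
7–11 s: 6 × 4 = 24 m/s
11–13 s: ½(6 + -10)(2) = -4 m/s
13–15 s: ½(-10 + 12)(2) = 2 m/s
Δv = 20 m/s, so v(15) = -9 + (20) = 11 m/s.

11 m/s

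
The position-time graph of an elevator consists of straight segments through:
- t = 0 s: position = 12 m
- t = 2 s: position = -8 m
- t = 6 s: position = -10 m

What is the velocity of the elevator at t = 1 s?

Velocity is the slope of the x-t graph on 0–2 s: (-8 − 12)/(2 − 0) = -10 m/s.

-10 m/s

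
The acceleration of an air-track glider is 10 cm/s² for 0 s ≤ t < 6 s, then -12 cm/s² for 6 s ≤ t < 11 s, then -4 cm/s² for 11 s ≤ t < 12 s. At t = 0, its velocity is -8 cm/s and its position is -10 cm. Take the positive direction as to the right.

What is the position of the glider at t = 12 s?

On each constant-a segment, Δv = aΔt and Δx = v₀Δt + ½aΔt²; chain segment to segment.
0–6 s: v starts -8 cm/s; Δx = -8·6 + ½·10·6² = 132 cm; v ends 52 cm/s.
6–11 s: v starts 52 cm/s; Δx = 52·5 + ½·-12·5² = 110 cm; v ends -8 cm/s.
11–12 s: v starts -8 cm/s; Δx = -8·1 + ½·-4·1² = -10 cm; v ends -12 cm/s.
x(12) = -10 + Σ Δx = 222 cm.

222 cm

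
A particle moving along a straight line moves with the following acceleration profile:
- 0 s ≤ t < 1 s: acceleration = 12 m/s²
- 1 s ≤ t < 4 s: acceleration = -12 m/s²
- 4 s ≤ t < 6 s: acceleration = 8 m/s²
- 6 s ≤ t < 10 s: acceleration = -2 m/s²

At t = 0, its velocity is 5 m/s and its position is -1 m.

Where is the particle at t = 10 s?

-43 m

On each constant-a segment, Δv = aΔt and Δx = v₀Δt + ½aΔt²; chain segment to segment.
0–1 s: v starts 5 m/s; Δx = 5·1 + ½·12·1² = 11 m; v ends 17 m/s.
1–4 s: v starts 17 m/s; Δx = 17·3 + ½·-12·3² = -3 m; v ends -19 m/s.
4–6 s: v starts -19 m/s; Δx = -19·2 + ½·8·2² = -22 m; v ends -3 m/s.
6–10 s: v starts -3 m/s; Δx = -3·4 + ½·-2·4² = -28 m; v ends -11 m/s.
x(10) = -1 + Σ Δx = -43 m.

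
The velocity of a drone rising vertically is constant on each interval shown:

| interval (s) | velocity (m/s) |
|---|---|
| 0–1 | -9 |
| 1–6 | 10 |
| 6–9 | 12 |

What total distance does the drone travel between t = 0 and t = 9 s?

Distance (not displacement) is the total path length: add the absolute areas under v-t.
0–1 s: |-9| × 1 = 9 m
1–6 s: |10| × 5 = 50 m
6–9 s: |12| × 3 = 36 m
Total distance = 95 m

95 m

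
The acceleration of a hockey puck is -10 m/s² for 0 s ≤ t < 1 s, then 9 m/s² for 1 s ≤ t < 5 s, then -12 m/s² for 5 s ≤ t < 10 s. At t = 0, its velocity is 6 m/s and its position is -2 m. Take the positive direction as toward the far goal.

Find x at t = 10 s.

65 m

On each constant-a segment, Δv = aΔt and Δx = v₀Δt + ½aΔt²; chain segment to segment.
0–1 s: v starts 6 m/s; Δx = 6·1 + ½·-10·1² = 1 m; v ends -4 m/s.
1–5 s: v starts -4 m/s; Δx = -4·4 + ½·9·4² = 56 m; v ends 32 m/s.
5–10 s: v starts 32 m/s; Δx = 32·5 + ½·-12·5² = 10 m; v ends -28 m/s.
x(10) = -2 + Σ Δx = 65 m.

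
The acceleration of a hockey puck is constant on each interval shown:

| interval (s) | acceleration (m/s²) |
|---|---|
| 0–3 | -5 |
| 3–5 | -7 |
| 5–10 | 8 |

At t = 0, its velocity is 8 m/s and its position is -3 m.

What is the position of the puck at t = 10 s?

On each constant-a segment, Δv = aΔt and Δx = v₀Δt + ½aΔt²; chain segment to segment.
0–3 s: v starts 8 m/s; Δx = 8·3 + ½·-5·3² = 1.5 m; v ends -7 m/s.
3–5 s: v starts -7 m/s; Δx = -7·2 + ½·-7·2² = -28 m; v ends -21 m/s.
5–10 s: v starts -21 m/s; Δx = -21·5 + ½·8·5² = -5 m; v ends 19 m/s.
x(10) = -3 + Σ Δx = -34.5 m.

-34.5 m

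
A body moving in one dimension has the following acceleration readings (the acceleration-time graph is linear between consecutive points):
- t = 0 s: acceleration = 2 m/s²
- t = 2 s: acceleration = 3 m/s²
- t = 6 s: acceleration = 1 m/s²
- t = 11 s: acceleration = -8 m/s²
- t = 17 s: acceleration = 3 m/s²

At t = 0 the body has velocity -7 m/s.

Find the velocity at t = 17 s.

-26.5 m/s

Δv equals the area under the a-t graph; then v = v₀ + Δv.
0–2 s: ½(2 + 3)(2) = 5 m/s
2–6 s: ½(3 + 1)(4) = 8 m/s
6–11 s: ½(1 + -8)(5) = -17.5 m/s
11–17 s: ½(-8 + 3)(6) = -15 m/s
Δv = -19.5 m/s, so v(17) = -7 + (-19.5) = -26.5 m/s.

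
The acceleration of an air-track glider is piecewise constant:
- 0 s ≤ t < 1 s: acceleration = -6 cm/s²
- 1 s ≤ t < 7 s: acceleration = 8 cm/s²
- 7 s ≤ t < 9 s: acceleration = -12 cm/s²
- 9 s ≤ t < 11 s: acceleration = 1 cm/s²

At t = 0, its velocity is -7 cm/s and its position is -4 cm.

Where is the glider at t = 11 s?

122 cm

On each constant-a segment, Δv = aΔt and Δx = v₀Δt + ½aΔt²; chain segment to segment.
0–1 s: v starts -7 cm/s; Δx = -7·1 + ½·-6·1² = -10 cm; v ends -13 cm/s.
1–7 s: v starts -13 cm/s; Δx = -13·6 + ½·8·6² = 66 cm; v ends 35 cm/s.
7–9 s: v starts 35 cm/s; Δx = 35·2 + ½·-12·2² = 46 cm; v ends 11 cm/s.
9–11 s: v starts 11 cm/s; Δx = 11·2 + ½·1·2² = 24 cm; v ends 13 cm/s.
x(11) = -4 + Σ Δx = 122 cm.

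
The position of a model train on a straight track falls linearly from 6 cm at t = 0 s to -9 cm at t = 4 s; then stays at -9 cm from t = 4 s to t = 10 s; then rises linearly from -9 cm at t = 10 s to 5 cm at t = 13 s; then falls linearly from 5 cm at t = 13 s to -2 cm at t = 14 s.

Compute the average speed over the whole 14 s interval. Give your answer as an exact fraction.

18/7 cm/s

Average speed = (total path length)/(elapsed time); on a piecewise-linear x-t graph the path length is Σ|Δx|.
0–4 s: |Δx| = |-9 − 6| = 15 cm
4–10 s: |Δx| = |-9 − -9| = 0 cm
10–13 s: |Δx| = |5 − -9| = 14 cm
13–14 s: |Δx| = |-2 − 5| = 7 cm
Total path = 36 cm; average speed = 36/14 = 18/7 cm/s.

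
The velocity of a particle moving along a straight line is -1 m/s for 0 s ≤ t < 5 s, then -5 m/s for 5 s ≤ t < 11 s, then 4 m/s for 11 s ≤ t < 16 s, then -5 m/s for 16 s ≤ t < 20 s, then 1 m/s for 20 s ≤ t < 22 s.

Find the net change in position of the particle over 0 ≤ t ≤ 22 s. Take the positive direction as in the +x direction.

Net displacement equals the area under the velocity-time graph (areas below the axis count negative).
0–5 s: -1 × 5 = -5 m
5–11 s: -5 × 6 = -30 m
11–16 s: 4 × 5 = 20 m
16–20 s: -5 × 4 = -20 m
20–22 s: 1 × 2 = 2 m
Net displacement = -33 m

-33 m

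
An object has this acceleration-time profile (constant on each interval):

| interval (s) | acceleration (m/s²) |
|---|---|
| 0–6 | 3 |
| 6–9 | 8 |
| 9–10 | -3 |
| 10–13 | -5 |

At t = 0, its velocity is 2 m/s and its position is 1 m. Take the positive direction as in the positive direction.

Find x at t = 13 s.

306 m

On each constant-a segment, Δv = aΔt and Δx = v₀Δt + ½aΔt²; chain segment to segment.
0–6 s: v starts 2 m/s; Δx = 2·6 + ½·3·6² = 66 m; v ends 20 m/s.
6–9 s: v starts 20 m/s; Δx = 20·3 + ½·8·3² = 96 m; v ends 44 m/s.
9–10 s: v starts 44 m/s; Δx = 44·1 + ½·-3·1² = 42.5 m; v ends 41 m/s.
10–13 s: v starts 41 m/s; Δx = 41·3 + ½·-5·3² = 100.5 m; v ends 26 m/s.
x(13) = 1 + Σ Δx = 306 m.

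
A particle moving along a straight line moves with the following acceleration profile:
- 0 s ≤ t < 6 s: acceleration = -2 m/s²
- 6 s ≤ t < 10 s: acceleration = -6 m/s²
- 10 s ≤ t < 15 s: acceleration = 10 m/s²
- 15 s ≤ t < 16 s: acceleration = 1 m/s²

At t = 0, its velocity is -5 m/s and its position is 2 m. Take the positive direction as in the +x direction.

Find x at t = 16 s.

-250.5 m

On each constant-a segment, Δv = aΔt and Δx = v₀Δt + ½aΔt²; chain segment to segment.
0–6 s: v starts -5 m/s; Δx = -5·6 + ½·-2·6² = -66 m; v ends -17 m/s.
6–10 s: v starts -17 m/s; Δx = -17·4 + ½·-6·4² = -116 m; v ends -41 m/s.
10–15 s: v starts -41 m/s; Δx = -41·5 + ½·10·5² = -80 m; v ends 9 m/s.
15–16 s: v starts 9 m/s; Δx = 9·1 + ½·1·1² = 9.5 m; v ends 10 m/s.
x(16) = 2 + Σ Δx = -250.5 m.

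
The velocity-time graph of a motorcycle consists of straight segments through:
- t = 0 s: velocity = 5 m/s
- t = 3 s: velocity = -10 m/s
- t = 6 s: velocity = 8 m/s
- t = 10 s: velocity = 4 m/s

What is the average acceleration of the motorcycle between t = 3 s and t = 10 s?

Average acceleration = Δv/Δt = (4 − -10)/(10 − 3) = 2 m/s².

2 m/s²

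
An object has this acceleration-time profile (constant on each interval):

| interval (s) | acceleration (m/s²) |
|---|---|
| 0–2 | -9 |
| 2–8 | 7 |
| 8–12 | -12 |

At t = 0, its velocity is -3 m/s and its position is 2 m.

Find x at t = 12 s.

On each constant-a segment, Δv = aΔt and Δx = v₀Δt + ½aΔt²; chain segment to segment.
0–2 s: v starts -3 m/s; Δx = -3·2 + ½·-9·2² = -24 m; v ends -21 m/s.
2–8 s: v starts -21 m/s; Δx = -21·6 + ½·7·6² = 0 m; v ends 21 m/s.
8–12 s: v starts 21 m/s; Δx = 21·4 + ½·-12·4² = -12 m; v ends -27 m/s.
x(12) = 2 + Σ Δx = -34 m.

-34 m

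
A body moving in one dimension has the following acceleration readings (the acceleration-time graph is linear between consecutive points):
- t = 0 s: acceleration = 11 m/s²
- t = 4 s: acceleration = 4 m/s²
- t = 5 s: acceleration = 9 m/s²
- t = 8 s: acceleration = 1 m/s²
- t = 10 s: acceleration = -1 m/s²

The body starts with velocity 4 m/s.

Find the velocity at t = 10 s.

55.5 m/s

Δv equals the area under the a-t graph; then v = v₀ + Δv.
0–4 s: ½(11 + 4)(4) = 30 m/s
4–5 s: ½(4 + 9)(1) = 6.5 m/s
5–8 s: ½(9 + 1)(3) = 15 m/s
8–10 s: ½(1 + -1)(2) = 0 m/s
Δv = 51.5 m/s, so v(10) = 4 + (51.5) = 55.5 m/s.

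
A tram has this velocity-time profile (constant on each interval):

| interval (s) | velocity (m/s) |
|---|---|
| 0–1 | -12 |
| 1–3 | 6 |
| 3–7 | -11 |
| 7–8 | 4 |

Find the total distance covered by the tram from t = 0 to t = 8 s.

72 m

Distance (not displacement) is the total path length: add the absolute areas under v-t.
0–1 s: |-12| × 1 = 12 m
1–3 s: |6| × 2 = 12 m
3–7 s: |-11| × 4 = 44 m
7–8 s: |4| × 1 = 4 m
Total distance = 72 m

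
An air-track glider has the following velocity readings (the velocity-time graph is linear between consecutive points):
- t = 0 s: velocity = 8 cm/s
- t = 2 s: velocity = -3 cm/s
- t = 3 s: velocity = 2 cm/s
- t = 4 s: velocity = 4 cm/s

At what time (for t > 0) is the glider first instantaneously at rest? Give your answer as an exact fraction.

v changes sign on 0–2 s (from 8 to -3); the graph is linear there, so v = 0 at t = 0 + (-8)·(2 − 0)/(-3 − 8) = 16/11 s.

t = 16/11 s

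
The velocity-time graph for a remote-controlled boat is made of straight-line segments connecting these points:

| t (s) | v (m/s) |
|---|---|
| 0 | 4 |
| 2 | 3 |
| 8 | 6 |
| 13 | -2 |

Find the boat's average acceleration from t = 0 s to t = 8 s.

0.25 m/s²

Average acceleration = Δv/Δt = (6 − 4)/(8 − 0) = 0.25 m/s².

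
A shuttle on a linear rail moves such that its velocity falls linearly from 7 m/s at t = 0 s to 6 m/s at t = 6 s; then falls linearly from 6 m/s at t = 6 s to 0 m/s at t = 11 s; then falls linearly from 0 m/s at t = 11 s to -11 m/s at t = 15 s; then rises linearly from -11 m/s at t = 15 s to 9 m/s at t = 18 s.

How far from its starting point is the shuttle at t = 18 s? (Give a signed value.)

Net displacement equals the area under the velocity-time graph (areas below the axis count negative).
0–6 s: ½(7 + 6)(6) = 39 m
6–11 s: ½(6 + 0)(5) = 15 m
11–15 s: ½(0 + -11)(4) = -22 m
15–18 s: ½(-11 + 9)(3) = -3 m
Net displacement = 29 m

29 m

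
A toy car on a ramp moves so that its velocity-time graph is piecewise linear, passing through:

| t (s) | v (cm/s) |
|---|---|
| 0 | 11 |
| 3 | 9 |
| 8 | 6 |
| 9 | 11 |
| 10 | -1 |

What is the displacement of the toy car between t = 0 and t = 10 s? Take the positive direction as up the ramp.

Net displacement equals the area under the velocity-time graph (areas below the axis count negative).
0–3 s: ½(11 + 9)(3) = 30 cm
3–8 s: ½(9 + 6)(5) = 37.5 cm
8–9 s: ½(6 + 11)(1) = 8.5 cm
9–10 s: ½(11 + -1)(1) = 5 cm
Net displacement = 81 cm

81 cm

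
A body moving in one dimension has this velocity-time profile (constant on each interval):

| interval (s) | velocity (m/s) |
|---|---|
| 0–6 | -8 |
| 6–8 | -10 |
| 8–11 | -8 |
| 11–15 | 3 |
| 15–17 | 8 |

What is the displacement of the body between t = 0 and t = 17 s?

-64 m

Net displacement equals the area under the velocity-time graph (areas below the axis count negative).
0–6 s: -8 × 6 = -48 m
6–8 s: -10 × 2 = -20 m
8–11 s: -8 × 3 = -24 m
11–15 s: 3 × 4 = 12 m
15–17 s: 8 × 2 = 16 m
Net displacement = -64 m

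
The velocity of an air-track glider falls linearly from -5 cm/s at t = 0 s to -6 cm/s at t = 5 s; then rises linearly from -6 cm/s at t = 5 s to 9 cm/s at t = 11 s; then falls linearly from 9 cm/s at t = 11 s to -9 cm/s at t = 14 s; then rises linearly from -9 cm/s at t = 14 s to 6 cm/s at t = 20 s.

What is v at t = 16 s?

On 14–20 s the graph is linear from -9 to 6 cm/s: v(16) = -9 + (6 − -9)·(16 − 14)/(20 − 14) = -4 cm/s.

-4 cm/s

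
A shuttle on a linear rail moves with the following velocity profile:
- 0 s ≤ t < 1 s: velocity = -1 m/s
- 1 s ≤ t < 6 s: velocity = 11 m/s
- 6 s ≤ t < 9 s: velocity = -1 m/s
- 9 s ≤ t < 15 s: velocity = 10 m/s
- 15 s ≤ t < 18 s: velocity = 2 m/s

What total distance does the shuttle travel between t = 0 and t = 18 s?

125 m

Distance (not displacement) is the total path length: add the absolute areas under v-t.
0–1 s: |-1| × 1 = 1 m
1–6 s: |11| × 5 = 55 m
6–9 s: |-1| × 3 = 3 m
9–15 s: |10| × 6 = 60 m
15–18 s: |2| × 3 = 6 m
Total distance = 125 m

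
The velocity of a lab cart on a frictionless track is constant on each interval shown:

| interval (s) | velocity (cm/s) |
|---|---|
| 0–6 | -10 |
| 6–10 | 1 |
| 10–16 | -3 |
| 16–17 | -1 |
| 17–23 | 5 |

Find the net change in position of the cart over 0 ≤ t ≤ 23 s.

Displacement is the signed area under the v-t curve.
0–6 s: -10 × 6 = -60 cm
6–10 s: 1 × 4 = 4 cm
10–16 s: -3 × 6 = -18 cm
16–17 s: -1 × 1 = -1 cm
17–23 s: 5 × 6 = 30 cm
Net displacement = -45 cm

-45 cm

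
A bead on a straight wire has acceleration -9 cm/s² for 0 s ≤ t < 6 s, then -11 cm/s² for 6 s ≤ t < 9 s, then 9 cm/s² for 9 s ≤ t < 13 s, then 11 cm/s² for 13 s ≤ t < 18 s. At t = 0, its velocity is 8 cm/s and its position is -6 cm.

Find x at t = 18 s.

On each constant-a segment, Δv = aΔt and Δx = v₀Δt + ½aΔt²; chain segment to segment.
0–6 s: v starts 8 cm/s; Δx = 8·6 + ½·-9·6² = -114 cm; v ends -46 cm/s.
6–9 s: v starts -46 cm/s; Δx = -46·3 + ½·-11·3² = -187.5 cm; v ends -79 cm/s.
9–13 s: v starts -79 cm/s; Δx = -79·4 + ½·9·4² = -244 cm; v ends -43 cm/s.
13–18 s: v starts -43 cm/s; Δx = -43·5 + ½·11·5² = -77.5 cm; v ends 12 cm/s.
x(18) = -6 + Σ Δx = -629 cm.

-629 cm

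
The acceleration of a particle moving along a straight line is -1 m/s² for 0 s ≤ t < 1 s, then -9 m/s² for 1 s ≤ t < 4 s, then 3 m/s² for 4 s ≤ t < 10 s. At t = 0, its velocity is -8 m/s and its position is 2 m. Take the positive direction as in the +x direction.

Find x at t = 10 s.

-236 m

On each constant-a segment, Δv = aΔt and Δx = v₀Δt + ½aΔt²; chain segment to segment.
0–1 s: v starts -8 m/s; Δx = -8·1 + ½·-1·1² = -8.5 m; v ends -9 m/s.
1–4 s: v starts -9 m/s; Δx = -9·3 + ½·-9·3² = -67.5 m; v ends -36 m/s.
4–10 s: v starts -36 m/s; Δx = -36·6 + ½·3·6² = -162 m; v ends -18 m/s.
x(10) = 2 + Σ Δx = -236 m.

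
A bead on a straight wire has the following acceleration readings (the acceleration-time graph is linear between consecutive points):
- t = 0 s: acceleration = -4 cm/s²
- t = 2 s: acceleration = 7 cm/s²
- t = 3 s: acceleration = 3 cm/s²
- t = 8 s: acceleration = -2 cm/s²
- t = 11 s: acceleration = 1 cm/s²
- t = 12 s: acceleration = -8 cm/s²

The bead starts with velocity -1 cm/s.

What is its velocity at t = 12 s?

4.5 cm/s

Δv equals the area under the a-t graph; then v = v₀ + Δv.
0–2 s: ½(-4 + 7)(2) = 3 cm/s
2–3 s: ½(7 + 3)(1) = 5 cm/s
3–8 s: ½(3 + -2)(5) = 2.5 cm/s
8–11 s: ½(-2 + 1)(3) = -1.5 cm/s
11–12 s: ½(1 + -8)(1) = -3.5 cm/s
Δv = 5.5 cm/s, so v(12) = -1 + (5.5) = 4.5 cm/s.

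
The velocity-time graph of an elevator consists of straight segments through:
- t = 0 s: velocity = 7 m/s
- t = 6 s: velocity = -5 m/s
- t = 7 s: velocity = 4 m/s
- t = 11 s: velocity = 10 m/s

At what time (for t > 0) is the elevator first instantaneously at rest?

t = 3.5 s

v changes sign on 0–6 s (from 7 to -5); the graph is linear there, so v = 0 at t = 0 + (-7)·(6 − 0)/(-5 − 7) = 3.5 s.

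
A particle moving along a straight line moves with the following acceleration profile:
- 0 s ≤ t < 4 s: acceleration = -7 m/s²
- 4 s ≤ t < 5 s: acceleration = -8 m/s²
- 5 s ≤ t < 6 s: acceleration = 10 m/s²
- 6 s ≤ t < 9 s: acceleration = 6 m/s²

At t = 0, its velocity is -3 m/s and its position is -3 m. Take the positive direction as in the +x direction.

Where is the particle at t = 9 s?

On each constant-a segment, Δv = aΔt and Δx = v₀Δt + ½aΔt²; chain segment to segment.
0–4 s: v starts -3 m/s; Δx = -3·4 + ½·-7·4² = -68 m; v ends -31 m/s.
4–5 s: v starts -31 m/s; Δx = -31·1 + ½·-8·1² = -35 m; v ends -39 m/s.
5–6 s: v starts -39 m/s; Δx = -39·1 + ½·10·1² = -34 m; v ends -29 m/s.
6–9 s: v starts -29 m/s; Δx = -29·3 + ½·6·3² = -60 m; v ends -11 m/s.
x(9) = -3 + Σ Δx = -200 m.

-200 m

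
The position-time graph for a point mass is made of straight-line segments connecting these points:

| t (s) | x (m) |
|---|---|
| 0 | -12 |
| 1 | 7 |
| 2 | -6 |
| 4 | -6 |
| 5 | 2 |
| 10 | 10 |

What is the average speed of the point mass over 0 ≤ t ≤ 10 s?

4.8 m/s

Average speed = (total path length)/(elapsed time); on a piecewise-linear x-t graph the path length is Σ|Δx|.
0–1 s: |Δx| = |7 − -12| = 19 m
1–2 s: |Δx| = |-6 − 7| = 13 m
2–4 s: |Δx| = |-6 − -6| = 0 m
4–5 s: |Δx| = |2 − -6| = 8 m
5–10 s: |Δx| = |10 − 2| = 8 m
Total path = 48 m; average speed = 48/10 = 4.8 m/s.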